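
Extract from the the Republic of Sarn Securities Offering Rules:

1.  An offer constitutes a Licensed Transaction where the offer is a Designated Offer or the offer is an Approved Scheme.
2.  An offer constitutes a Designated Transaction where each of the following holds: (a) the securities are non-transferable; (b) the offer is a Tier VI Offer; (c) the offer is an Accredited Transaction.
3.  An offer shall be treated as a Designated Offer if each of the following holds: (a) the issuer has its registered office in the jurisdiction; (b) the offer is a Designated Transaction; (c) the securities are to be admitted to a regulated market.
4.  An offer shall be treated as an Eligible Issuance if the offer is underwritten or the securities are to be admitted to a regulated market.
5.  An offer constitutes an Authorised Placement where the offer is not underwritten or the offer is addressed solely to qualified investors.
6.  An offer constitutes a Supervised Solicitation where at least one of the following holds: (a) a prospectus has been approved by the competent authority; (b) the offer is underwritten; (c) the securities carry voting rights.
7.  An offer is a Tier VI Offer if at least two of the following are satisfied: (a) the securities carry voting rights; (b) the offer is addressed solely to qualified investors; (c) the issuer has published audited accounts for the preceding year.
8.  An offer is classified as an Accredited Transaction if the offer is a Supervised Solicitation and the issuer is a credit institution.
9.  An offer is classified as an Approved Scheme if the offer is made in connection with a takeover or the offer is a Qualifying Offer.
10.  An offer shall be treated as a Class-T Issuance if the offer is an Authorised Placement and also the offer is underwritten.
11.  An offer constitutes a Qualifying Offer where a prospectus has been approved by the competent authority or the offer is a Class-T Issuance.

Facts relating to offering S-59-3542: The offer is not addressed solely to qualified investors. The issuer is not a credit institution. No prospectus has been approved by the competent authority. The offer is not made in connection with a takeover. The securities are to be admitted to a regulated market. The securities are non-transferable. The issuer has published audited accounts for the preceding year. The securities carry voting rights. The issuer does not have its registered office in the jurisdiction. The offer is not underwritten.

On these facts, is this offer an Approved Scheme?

paragraph 5 — Authorised Placement: [the offer is not underwritten? yes] OR [the offer is addressed solely to qualified investors? no] → satisfied.
paragraph 10 — Class-T Issuance: [Authorised Placement (paragraph 5)? yes] AND [the offer is underwritten? no] → not satisfied.
paragraph 11 — Qualifying Offer: [a prospectus has been approved by the competent authority? no] OR [Class-T Issuance (paragraph 10)? no] → not satisfied.
paragraph 9 — Approved Scheme: [the offer is made in connection with a takeover? no] OR [Qualifying Offer (paragraph 11)? no] → not satisfied.

No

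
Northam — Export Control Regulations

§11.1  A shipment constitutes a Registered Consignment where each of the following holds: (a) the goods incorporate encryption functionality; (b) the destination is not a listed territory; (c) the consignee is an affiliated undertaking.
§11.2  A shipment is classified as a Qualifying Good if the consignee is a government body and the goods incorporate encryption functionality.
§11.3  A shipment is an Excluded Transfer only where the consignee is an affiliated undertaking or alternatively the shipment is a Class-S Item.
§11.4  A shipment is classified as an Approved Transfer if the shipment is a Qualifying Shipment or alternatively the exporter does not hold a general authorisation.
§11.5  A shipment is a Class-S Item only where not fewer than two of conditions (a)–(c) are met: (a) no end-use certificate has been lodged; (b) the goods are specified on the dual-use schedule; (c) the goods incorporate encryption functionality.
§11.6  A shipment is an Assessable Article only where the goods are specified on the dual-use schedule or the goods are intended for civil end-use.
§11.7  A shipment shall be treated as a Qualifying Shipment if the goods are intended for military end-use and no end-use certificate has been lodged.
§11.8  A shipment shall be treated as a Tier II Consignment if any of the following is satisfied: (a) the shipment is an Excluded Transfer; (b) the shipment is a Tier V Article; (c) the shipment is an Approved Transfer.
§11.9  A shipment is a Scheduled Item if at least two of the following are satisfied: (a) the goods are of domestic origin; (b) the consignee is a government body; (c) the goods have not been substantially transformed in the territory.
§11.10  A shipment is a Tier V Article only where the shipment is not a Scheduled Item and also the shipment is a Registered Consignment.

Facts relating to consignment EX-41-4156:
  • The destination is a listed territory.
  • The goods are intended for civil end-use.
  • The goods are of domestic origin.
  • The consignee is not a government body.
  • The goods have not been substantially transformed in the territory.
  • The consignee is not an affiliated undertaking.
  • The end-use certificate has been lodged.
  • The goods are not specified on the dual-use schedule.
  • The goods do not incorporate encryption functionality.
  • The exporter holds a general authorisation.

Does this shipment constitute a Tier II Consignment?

No

§11.5 — Class-S Item: no end-use certificate has been lodged? no; the goods are specified on the dual-use schedule? no; the goods incorporate encryption functionality? no — 0 of 3 hold (need ≥2) → not satisfied.
§11.3 — Excluded Transfer: [the consignee is an affiliated undertaking? no] OR [Class-S Item (§11.5)? no] → not satisfied.
§11.9 — Scheduled Item: the goods are of domestic origin? yes; the consignee is a government body? no; the goods have not been substantially transformed in the territory? yes — 2 of 3 hold (need ≥2) → satisfied.
§11.1 — Registered Consignment: [the goods incorporate encryption functionality? no] AND [the destination is not a listed territory? no] AND [the consignee is an affiliated undertaking? no] → not satisfied.
§11.10 — Tier V Article: [not a Scheduled Item (§11.9)? no] AND [Registered Consignment (§11.1)? no] → not satisfied.
§11.7 — Qualifying Shipment: [the goods are intended for military end-use? no] AND [no end-use certificate has been lodged? no] → not satisfied.
§11.4 — Approved Transfer: [Qualifying Shipment (§11.7)? no] OR [the exporter does not hold a general authorisation? no] → not satisfied.
§11.8 — Tier II Consignment: [Excluded Transfer (§11.3)? no] OR [Tier V Article (§11.10)? no] OR [Approved Transfer (§11.4)? no] → not satisfied.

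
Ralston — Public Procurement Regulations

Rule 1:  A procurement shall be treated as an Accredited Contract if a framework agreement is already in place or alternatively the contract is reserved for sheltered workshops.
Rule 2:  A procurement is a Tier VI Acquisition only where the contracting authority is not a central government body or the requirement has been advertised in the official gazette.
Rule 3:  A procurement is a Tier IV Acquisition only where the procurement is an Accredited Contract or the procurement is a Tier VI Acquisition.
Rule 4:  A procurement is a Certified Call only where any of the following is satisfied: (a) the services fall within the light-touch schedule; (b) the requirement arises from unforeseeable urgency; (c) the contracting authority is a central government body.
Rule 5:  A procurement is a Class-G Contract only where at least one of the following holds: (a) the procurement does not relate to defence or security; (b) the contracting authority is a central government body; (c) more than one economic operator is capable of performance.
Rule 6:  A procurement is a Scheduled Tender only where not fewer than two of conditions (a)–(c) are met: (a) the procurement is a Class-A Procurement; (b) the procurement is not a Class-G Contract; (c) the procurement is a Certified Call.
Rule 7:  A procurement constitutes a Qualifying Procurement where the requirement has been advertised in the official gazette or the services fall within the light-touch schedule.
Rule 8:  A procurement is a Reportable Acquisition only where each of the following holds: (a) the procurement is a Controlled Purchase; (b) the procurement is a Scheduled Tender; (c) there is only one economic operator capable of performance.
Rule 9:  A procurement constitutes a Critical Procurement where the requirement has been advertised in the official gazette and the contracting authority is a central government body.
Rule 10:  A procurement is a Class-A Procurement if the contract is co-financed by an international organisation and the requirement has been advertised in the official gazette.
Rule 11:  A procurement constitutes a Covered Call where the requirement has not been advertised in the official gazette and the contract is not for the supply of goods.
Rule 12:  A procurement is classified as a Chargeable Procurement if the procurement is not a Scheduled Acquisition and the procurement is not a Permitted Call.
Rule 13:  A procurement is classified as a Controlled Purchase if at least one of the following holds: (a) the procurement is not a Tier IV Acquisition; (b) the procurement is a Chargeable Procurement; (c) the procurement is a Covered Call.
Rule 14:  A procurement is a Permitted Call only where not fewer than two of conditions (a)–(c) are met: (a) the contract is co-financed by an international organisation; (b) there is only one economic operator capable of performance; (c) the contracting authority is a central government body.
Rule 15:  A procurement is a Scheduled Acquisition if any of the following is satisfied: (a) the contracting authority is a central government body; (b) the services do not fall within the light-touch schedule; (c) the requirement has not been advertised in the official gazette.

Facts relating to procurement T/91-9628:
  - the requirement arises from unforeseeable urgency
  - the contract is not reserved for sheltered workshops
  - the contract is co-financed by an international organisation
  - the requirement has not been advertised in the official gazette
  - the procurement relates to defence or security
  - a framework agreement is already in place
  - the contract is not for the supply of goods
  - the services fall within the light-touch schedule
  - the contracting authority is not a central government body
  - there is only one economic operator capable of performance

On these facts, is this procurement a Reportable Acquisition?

rule 1 — Accredited Contract: [a framework agreement is already in place? yes] OR [the contract is reserved for sheltered workshops? no] → satisfied.
rule 2 — Tier VI Acquisition: [the contracting authority is not a central government body? yes] OR [the requirement has been advertised in the official gazette? no] → satisfied.
rule 3 — Tier IV Acquisition: [Accredited Contract (rule 1)? yes] OR [Tier VI Acquisition (rule 2)? yes] → satisfied.
rule 15 — Scheduled Acquisition: [the contracting authority is a central government body? no] OR [the services do not fall within the light-touch schedule? no] OR [the requirement has not been advertised in the official gazette? yes] → satisfied.
rule 14 — Permitted Call: the contract is co-financed by an international organisation? yes; there is only one economic operator capable of performance? yes; the contracting authority is a central government body? no — 2 of 3 hold (need ≥2) → satisfied.
rule 12 — Chargeable Procurement: [not a Scheduled Acquisition (rule 15)? no] AND [not a Permitted Call (rule 14)? no] → not satisfied.
rule 11 — Covered Call: [the requirement has not been advertised in the official gazette? yes] AND [the contract is not for the supply of goods? yes] → satisfied.
rule 13 — Controlled Purchase: [not a Tier IV Acquisition (rule 3)? no] OR [Chargeable Procurement (rule 12)? no] OR [Covered Call (rule 11)? yes] → satisfied.
rule 10 — Class-A Procurement: [the contract is co-financed by an international organisation? yes] AND [the requirement has been advertised in the official gazette? no] → not satisfied.
rule 5 — Class-G Contract: [the procurement does not relate to defence or security? no] OR [the contracting authority is a central government body? no] OR [more than one economic operator is capable of performance? no] → not satisfied.
rule 4 — Certified Call: [the services fall within the light-touch schedule? yes] OR [the requirement arises from unforeseeable urgency? yes] OR [the contracting authority is a central government body? no] → satisfied.
rule 6 — Scheduled Tender: Class-A Procurement (rule 10)? no; not a Class-G Contract (rule 5)? yes; Certified Call (rule 4)? yes — 2 of 3 hold (need ≥2) → satisfied.
rule 8 — Reportable Acquisition: [Controlled Purchase (rule 13)? yes] AND [Scheduled Tender (rule 6)? yes] AND [there is only one economic operator capable of performance? yes] → satisfied.

Yes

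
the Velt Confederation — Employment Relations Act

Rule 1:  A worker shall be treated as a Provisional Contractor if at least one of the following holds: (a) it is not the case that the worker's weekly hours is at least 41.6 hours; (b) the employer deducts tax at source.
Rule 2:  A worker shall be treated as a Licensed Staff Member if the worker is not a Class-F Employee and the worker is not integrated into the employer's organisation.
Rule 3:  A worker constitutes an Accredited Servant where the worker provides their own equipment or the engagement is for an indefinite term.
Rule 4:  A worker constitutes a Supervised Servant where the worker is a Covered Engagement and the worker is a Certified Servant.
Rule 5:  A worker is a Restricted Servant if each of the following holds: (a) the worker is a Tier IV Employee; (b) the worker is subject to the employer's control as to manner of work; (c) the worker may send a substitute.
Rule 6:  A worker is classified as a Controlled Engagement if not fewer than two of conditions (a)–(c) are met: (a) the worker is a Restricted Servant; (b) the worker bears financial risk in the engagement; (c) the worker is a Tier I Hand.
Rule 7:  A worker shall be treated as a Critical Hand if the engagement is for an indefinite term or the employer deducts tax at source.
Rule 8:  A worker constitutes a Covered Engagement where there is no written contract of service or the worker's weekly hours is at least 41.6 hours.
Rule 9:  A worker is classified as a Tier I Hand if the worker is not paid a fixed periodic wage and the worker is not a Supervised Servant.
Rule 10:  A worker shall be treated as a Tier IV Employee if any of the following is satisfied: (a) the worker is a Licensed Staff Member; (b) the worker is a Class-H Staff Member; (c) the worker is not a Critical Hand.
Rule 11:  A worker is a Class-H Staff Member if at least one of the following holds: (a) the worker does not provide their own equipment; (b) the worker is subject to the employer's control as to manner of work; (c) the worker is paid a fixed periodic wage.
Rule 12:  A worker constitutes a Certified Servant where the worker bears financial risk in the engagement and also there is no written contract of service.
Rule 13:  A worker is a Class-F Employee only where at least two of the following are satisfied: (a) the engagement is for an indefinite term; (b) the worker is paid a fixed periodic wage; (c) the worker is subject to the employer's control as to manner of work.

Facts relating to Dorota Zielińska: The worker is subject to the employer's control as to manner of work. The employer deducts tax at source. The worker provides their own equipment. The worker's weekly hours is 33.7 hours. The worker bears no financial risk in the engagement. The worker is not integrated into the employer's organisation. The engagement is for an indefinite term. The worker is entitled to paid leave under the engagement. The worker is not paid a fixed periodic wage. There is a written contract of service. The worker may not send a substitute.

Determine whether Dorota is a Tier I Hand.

Yes

rule 8 — Covered Engagement: [there is no written contract of service? no] OR [worker's weekly hours: 33.7 hours ≥ 41.6 hours? no] → not satisfied.
rule 12 — Certified Servant: [the worker bears financial risk in the engagement? no] AND [there is no written contract of service? no] → not satisfied.
rule 4 — Supervised Servant: [Covered Engagement (rule 8)? no] AND [Certified Servant (rule 12)? no] → not satisfied.
rule 9 — Tier I Hand: [the worker is not paid a fixed periodic wage? yes] AND [not a Supervised Servant (rule 4)? yes] → satisfied.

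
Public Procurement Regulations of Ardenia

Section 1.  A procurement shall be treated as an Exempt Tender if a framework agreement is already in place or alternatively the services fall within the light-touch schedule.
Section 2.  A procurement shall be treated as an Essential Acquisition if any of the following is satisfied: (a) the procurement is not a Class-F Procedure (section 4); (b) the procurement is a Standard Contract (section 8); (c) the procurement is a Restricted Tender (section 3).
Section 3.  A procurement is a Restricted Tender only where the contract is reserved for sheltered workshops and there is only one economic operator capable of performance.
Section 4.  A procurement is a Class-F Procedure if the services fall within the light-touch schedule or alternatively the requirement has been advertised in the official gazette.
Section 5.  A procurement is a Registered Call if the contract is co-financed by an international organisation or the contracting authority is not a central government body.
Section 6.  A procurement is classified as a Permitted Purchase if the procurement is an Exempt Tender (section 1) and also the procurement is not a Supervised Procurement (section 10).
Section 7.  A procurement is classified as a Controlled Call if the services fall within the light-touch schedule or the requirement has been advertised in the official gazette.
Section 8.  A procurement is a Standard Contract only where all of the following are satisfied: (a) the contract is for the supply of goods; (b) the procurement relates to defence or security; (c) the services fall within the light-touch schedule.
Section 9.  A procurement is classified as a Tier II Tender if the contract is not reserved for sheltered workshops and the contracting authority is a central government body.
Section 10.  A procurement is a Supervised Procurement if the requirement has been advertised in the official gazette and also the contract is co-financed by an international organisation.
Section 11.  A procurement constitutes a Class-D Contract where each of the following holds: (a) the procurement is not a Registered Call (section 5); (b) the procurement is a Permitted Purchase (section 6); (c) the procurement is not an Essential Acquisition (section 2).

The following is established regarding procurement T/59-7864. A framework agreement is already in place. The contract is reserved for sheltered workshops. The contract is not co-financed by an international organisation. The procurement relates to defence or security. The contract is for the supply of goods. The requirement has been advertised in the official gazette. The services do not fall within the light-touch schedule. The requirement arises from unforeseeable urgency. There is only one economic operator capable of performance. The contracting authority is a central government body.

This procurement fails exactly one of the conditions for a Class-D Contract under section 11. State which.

Under section 5: the contract is co-financed by an international organisation? no; or the contracting authority is not a central government body? no. So the procurement is not a Registered Call.
Under section 1: a framework agreement is already in place? yes; or the services fall within the light-touch schedule? no. So the procurement is an Exempt Tender.
Under section 10: the requirement has been advertised in the official gazette? yes; and the contract is co-financed by an international organisation? no. So the procurement is not a Supervised Procurement.
Under section 6: Exempt Tender (section 1)? yes; and not a Supervised Procurement (section 10)? yes. So the procurement is a Permitted Purchase.
Under section 4: the services fall within the light-touch schedule? no; or the requirement has been advertised in the official gazette? yes. So the procurement is a Class-F Procedure.
Under section 8: the contract is for the supply of goods? yes; and the procurement relates to defence or security? yes; and the services fall within the light-touch schedule? no. So the procurement is not a Standard Contract.
Under section 3: the contract is reserved for sheltered workshops? yes; and there is only one economic operator capable of performance? yes. So the procurement is a Restricted Tender.
Under section 2: not a Class-F Procedure (section 4)? no; or Standard Contract (section 8)? no; or Restricted Tender (section 3)? yes. So the procurement is an Essential Acquisition.
Under section 11: not a Registered Call (section 5)? yes; and Permitted Purchase (section 6)? yes; and not an Essential Acquisition (section 2)? no. So the procurement is not a Class-D Contract.

Essential Acquisition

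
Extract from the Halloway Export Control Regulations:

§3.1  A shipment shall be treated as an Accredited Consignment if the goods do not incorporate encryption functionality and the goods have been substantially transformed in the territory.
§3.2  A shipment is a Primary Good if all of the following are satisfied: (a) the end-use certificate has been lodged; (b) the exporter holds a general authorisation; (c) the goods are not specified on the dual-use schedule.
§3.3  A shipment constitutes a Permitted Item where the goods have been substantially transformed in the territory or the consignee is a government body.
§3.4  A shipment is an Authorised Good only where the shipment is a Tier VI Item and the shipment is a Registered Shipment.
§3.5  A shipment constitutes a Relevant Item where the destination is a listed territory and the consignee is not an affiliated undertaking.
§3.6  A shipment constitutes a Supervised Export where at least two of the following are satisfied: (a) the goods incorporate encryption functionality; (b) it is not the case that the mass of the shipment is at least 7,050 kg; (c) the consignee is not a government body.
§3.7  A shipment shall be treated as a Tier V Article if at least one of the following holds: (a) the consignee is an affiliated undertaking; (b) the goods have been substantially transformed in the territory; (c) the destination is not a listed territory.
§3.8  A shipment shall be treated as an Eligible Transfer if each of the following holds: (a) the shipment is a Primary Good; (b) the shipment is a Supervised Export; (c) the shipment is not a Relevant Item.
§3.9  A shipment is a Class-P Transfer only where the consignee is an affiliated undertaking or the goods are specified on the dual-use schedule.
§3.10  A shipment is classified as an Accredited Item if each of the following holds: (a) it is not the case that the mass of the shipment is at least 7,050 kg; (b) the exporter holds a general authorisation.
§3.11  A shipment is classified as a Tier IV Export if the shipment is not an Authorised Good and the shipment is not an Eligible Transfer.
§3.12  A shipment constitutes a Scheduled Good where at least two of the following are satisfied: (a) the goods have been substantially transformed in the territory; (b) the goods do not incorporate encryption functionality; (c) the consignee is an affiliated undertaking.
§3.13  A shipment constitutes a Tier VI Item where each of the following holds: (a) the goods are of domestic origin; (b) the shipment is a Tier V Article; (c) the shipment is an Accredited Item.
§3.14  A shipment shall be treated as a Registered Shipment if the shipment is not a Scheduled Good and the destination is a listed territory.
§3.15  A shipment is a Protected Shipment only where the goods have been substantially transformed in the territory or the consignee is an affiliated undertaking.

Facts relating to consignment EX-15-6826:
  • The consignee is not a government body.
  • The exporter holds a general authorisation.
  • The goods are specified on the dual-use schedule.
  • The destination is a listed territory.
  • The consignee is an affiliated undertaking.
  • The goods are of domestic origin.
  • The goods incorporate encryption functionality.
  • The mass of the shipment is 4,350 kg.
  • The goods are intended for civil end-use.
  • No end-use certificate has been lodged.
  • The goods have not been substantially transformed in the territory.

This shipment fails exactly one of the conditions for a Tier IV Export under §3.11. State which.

Under §3.7: the consignee is an affiliated undertaking? yes; or the goods have been substantially transformed in the territory? no; or the destination is not a listed territory? no. So the shipment is a Tier V Article.
Under §3.10: mass of the shipment: 4,350 kg ≥ 7,050 kg? no, so negated condition yes; and the exporter holds a general authorisation? yes. So the shipment is an Accredited Item.
Under §3.13: the goods are of domestic origin? yes; and Tier V Article (§3.7)? yes; and Accredited Item (§3.10)? yes. So the shipment is a Tier VI Item.
Under §3.12: the goods have been substantially transformed in the territory? no; the goods do not incorporate encryption functionality? no; the consignee is an affiliated undertaking? yes — 1 of 3 hold (need ≥2) → not satisfied.
Under §3.14: not a Scheduled Good (§3.12)? yes; and the destination is a listed territory? yes. So the shipment is a Registered Shipment.
Under §3.4: Tier VI Item (§3.13)? yes; and Registered Shipment (§3.14)? yes. So the shipment is an Authorised Good.
Under §3.2: the end-use certificate has been lodged? no; and the exporter holds a general authorisation? yes; and the goods are not specified on the dual-use schedule? no. So the shipment is not a Primary Good.
Under §3.6: the goods incorporate encryption functionality? yes; mass of the shipment: 4,350 kg ≥ 7,050 kg? no, so negated condition yes; the consignee is not a government body? yes — 3 of 3 hold (need ≥2) → satisfied.
Under §3.5: the destination is a listed territory? yes; and the consignee is not an affiliated undertaking? no. So the shipment is not a Relevant Item.
Under §3.8: Primary Good (§3.2)? no; and Supervised Export (§3.6)? yes; and not a Relevant Item (§3.5)? yes. So the shipment is not an Eligible Transfer.
Under §3.11: not an Authorised Good (§3.4)? no; and not an Eligible Transfer (§3.8)? yes. So the shipment is not a Tier IV Export.

Authorised Good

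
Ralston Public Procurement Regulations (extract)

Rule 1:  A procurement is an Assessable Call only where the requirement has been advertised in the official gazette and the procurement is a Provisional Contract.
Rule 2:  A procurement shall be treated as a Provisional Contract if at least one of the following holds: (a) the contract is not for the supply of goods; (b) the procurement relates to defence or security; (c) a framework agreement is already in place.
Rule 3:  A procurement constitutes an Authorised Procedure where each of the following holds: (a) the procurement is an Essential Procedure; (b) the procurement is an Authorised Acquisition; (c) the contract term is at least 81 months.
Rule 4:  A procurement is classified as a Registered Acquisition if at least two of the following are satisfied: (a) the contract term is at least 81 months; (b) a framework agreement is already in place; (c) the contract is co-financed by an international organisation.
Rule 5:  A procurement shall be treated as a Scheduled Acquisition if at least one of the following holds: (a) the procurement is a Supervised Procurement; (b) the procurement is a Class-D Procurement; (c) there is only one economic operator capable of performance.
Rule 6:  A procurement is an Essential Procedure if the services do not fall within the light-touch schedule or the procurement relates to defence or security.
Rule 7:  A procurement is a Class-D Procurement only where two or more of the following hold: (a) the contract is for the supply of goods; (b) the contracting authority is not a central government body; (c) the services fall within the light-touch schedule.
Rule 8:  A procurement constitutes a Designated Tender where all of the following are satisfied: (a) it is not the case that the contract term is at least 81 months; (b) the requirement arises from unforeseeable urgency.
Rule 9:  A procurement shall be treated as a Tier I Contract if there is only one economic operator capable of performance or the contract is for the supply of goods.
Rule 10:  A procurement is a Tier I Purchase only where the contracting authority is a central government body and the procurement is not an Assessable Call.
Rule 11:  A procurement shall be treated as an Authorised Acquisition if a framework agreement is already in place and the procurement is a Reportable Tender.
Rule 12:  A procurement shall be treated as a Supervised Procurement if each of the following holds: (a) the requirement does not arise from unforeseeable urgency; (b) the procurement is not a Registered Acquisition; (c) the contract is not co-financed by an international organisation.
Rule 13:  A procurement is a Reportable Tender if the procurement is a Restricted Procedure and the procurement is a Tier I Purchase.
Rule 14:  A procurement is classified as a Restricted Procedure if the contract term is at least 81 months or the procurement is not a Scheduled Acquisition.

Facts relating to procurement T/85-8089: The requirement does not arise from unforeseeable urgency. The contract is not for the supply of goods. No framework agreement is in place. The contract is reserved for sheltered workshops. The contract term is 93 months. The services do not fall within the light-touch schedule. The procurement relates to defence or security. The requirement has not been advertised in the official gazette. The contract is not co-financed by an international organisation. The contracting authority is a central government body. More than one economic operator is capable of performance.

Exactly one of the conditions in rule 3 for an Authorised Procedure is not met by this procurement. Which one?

Authorised Acquisition

Under rule 6: the services do not fall within the light-touch schedule? yes; or the procurement relates to defence or security? yes. So the procurement is an Essential Procedure.
Under rule 4: contract term: 93 months ≥ 81 months? yes; a framework agreement is already in place? no; the contract is co-financed by an international organisation? no — 1 of 3 hold (need ≥2) → not satisfied.
Under rule 12: the requirement does not arise from unforeseeable urgency? yes; and not a Registered Acquisition (rule 4)? yes; and the contract is not co-financed by an international organisation? yes. So the procurement is a Supervised Procurement.
Under rule 7: the contract is for the supply of goods? no; the contracting authority is not a central government body? no; the services fall within the light-touch schedule? no — 0 of 3 hold (need ≥2) → not satisfied.
Under rule 5: Supervised Procurement (rule 12)? yes; or Class-D Procurement (rule 7)? no; or there is only one economic operator capable of performance? no. So the procurement is a Scheduled Acquisition.
Under rule 14: contract term: 93 months ≥ 81 months? yes; or not a Scheduled Acquisition (rule 5)? no. So the procurement is a Restricted Procedure.
Under rule 2: the contract is not for the supply of goods? yes; or the procurement relates to defence or security? yes; or a framework agreement is already in place? no. So the procurement is a Provisional Contract.
Under rule 1: the requirement has been advertised in the official gazette? no; and Provisional Contract (rule 2)? yes. So the procurement is not an Assessable Call.
Under rule 10: the contracting authority is a central government body? yes; and not an Assessable Call (rule 1)? yes. So the procurement is a Tier I Purchase.
Under rule 13: Restricted Procedure (rule 14)? yes; and Tier I Purchase (rule 10)? yes. So the procurement is a Reportable Tender.
Under rule 11: a framework agreement is already in place? no; and Reportable Tender (rule 13)? yes. So the procurement is not an Authorised Acquisition.
Under rule 3: Essential Procedure (rule 6)? yes; and Authorised Acquisition (rule 11)? no; and contract term: 93 months ≥ 81 months? yes. So the procurement is not an Authorised Procedure.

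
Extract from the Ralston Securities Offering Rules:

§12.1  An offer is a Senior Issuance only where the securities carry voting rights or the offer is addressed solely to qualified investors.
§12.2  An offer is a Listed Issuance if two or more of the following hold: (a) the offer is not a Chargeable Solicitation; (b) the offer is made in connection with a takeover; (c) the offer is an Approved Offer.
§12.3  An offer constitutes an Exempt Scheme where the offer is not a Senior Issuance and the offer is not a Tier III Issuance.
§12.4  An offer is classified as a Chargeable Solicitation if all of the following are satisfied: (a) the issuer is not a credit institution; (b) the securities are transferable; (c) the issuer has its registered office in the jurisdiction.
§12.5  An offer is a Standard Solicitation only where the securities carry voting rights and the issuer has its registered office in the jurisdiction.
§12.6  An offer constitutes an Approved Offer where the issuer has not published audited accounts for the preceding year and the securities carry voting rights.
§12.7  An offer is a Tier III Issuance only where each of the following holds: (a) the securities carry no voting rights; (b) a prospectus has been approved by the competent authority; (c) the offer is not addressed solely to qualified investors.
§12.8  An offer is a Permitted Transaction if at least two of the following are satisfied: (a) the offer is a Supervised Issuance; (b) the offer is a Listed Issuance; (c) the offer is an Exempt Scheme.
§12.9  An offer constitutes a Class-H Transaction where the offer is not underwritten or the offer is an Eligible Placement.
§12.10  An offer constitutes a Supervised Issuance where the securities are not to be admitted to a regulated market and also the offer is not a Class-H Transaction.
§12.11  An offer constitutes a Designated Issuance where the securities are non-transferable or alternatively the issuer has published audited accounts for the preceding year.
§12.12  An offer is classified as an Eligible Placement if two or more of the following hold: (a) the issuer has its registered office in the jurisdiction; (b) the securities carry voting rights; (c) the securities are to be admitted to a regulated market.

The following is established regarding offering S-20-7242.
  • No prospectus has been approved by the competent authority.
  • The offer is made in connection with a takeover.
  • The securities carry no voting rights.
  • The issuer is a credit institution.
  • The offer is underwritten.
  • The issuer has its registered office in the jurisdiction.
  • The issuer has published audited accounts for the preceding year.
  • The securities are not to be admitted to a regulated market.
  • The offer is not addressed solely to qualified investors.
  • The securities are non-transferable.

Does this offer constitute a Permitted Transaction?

§12.12 — Eligible Placement: the issuer has its registered office in the jurisdiction? yes; the securities carry voting rights? no; the securities are to be admitted to a regulated market? no — 1 of 3 hold (need ≥2) → not satisfied.
§12.9 — Class-H Transaction: [the offer is not underwritten? no] OR [Eligible Placement (§12.12)? no] → not satisfied.
§12.10 — Supervised Issuance: [the securities are not to be admitted to a regulated market? yes] AND [not a Class-H Transaction (§12.9)? yes] → satisfied.
§12.4 — Chargeable Solicitation: [the issuer is not a credit institution? no] AND [the securities are transferable? no] AND [the issuer has its registered office in the jurisdiction? yes] → not satisfied.
§12.6 — Approved Offer: [the issuer has not published audited accounts for the preceding year? no] AND [the securities carry voting rights? no] → not satisfied.
§12.2 — Listed Issuance: not a Chargeable Solicitation (§12.4)? yes; the offer is made in connection with a takeover? yes; Approved Offer (§12.6)? no — 2 of 3 hold (need ≥2) → satisfied.
§12.1 — Senior Issuance: [the securities carry voting rights? no] OR [the offer is addressed solely to qualified investors? no] → not satisfied.
§12.7 — Tier III Issuance: [the securities carry no voting rights? yes] AND [a prospectus has been approved by the competent authority? no] AND [the offer is not addressed solely to qualified investors? yes] → not satisfied.
§12.3 — Exempt Scheme: [not a Senior Issuance (§12.1)? yes] AND [not a Tier III Issuance (§12.7)? yes] → satisfied.
§12.8 — Permitted Transaction: Supervised Issuance (§12.10)? yes; Listed Issuance (§12.2)? yes; Exempt Scheme (§12.3)? yes — 3 of 3 hold (need ≥2) → satisfied.

Yes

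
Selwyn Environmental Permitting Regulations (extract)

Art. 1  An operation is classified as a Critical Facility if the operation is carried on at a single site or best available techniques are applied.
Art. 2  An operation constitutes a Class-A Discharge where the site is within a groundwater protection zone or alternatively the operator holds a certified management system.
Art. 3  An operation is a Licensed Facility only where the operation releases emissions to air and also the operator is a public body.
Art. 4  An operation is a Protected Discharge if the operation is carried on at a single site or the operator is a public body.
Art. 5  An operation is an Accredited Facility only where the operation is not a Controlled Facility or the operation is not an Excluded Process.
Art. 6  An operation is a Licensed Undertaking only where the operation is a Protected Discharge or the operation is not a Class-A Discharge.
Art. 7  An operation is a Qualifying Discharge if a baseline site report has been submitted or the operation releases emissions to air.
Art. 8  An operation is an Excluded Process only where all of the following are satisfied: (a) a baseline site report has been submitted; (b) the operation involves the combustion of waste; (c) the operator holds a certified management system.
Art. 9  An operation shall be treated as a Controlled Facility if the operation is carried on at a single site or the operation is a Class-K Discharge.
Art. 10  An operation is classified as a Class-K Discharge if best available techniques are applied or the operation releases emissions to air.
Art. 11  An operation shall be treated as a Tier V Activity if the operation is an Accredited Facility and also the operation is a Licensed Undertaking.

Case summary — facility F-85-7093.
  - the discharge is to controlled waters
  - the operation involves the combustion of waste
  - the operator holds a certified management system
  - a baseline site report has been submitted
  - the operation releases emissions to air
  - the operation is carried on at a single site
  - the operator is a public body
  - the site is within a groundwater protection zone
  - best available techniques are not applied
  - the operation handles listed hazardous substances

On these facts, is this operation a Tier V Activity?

article 10 — Class-K Discharge: [best available techniques are applied? no] OR [the operation releases emissions to air? yes] → satisfied.
article 9 — Controlled Facility: [the operation is carried on at a single site? yes] OR [Class-K Discharge (article 10)? yes] → satisfied.
article 8 — Excluded Process: [a baseline site report has been submitted? yes] AND [the operation involves the combustion of waste? yes] AND [the operator holds a certified management system? yes] → satisfied.
article 5 — Accredited Facility: [not a Controlled Facility (article 9)? no] OR [not an Excluded Process (article 8)? no] → not satisfied.
article 4 — Protected Discharge: [the operation is carried on at a single site? yes] OR [the operator is a public body? yes] → satisfied.
article 2 — Class-A Discharge: [the site is within a groundwater protection zone? yes] OR [the operator holds a certified management system? yes] → satisfied.
article 6 — Licensed Undertaking: [Protected Discharge (article 4)? yes] OR [not a Class-A Discharge (article 2)? no] → satisfied.
article 11 — Tier V Activity: [Accredited Facility (article 5)? no] AND [Licensed Undertaking (article 6)? yes] → not satisfied.

No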